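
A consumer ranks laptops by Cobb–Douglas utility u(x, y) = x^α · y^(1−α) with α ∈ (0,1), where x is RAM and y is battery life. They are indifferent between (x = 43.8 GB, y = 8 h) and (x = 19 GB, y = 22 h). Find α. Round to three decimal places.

α ≈ 0.548

Indifference: 43.8^α · 8^(1−α) = 19^α · 22^(1−α).
Rearrange to (43.8/19)^α = (22/8)^(1−α) and take logs: α·0.835195 = (1−α)·1.011601.
With A = 0.835195 and B = 1.011601: α·A = (1−α)·B, so α = B/(A+B) = 1.011601/1.846796 ≈ 0.548.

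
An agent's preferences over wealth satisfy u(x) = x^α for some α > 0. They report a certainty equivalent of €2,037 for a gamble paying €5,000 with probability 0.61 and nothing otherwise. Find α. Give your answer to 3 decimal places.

α ≈ 0.550

The lottery's expected utility is 0.61·u(5000) + 0.39·u(0) = 0.61·5000^α (since u(0) = 0 for α > 0).
Setting u(2037) equal to that: 2037^α = 0.61·5000^α ⇒ (2037/5000)^α = 0.61.
α = ln(0.61) / ln(2037/5000) = -0.494296/-0.897960 ≈ 0.550.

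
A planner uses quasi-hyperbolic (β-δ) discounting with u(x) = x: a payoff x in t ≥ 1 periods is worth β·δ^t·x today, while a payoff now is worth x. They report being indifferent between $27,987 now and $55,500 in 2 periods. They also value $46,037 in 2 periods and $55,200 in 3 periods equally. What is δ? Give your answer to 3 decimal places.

From the later pair, β·δ^2·46037 = β·δ^3·55200; dividing through, δ = 46037/55200 = 0.83400.

δ ≈ 0.834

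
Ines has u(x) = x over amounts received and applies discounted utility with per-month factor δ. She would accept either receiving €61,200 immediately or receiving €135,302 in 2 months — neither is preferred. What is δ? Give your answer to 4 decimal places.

δ ≈ 0.6725

Equating discounted utilities: u(61200) = δ^2·u(135302) ⇒ δ^2 = u(61200)/u(135302).
With u(x) = x: δ^2 = 61200/135302 = 0.45232.
So δ = 0.45232^(1/2) ≈ 0.6725.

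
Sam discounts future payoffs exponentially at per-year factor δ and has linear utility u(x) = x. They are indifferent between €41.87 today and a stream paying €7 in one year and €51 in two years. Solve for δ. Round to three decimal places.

δ ≈ 0.840

The stream is worth 7δ + 51δ² today, so 7δ + 51δ² = 41.87.
Rearranged: 51δ² + 7δ − 41.87 = 0.
δ = (−7 + √(7² + 4·51·41.87)) / (2·51) = (−7 + √8590.48) / 102 ≈ 0.840.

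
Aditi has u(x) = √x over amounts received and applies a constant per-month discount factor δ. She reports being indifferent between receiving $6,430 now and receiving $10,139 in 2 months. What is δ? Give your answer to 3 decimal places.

Indifference means u(6430) = δ^2 · u(10139), so δ^2 = u(6430)/u(10139).
Since u(x) = √x, δ^2 = √(6430/10139) = 0.79636.
Hence δ = (0.79636)^(1/2) = 0.89239.

δ ≈ 0.892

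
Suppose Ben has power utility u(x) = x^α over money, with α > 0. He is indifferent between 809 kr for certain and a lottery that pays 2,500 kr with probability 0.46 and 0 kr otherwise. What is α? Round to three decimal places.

The lottery's expected utility is 0.46·u(2500) + 0.54·u(0) = 0.46·2500^α (since u(0) = 0 for α > 0).
Equating: 809^α = 0.46·2500^α, i.e. 0.3236^α = 0.46.
Taking logs: α·ln(809/2500) = ln(0.46), so α = -0.776529 / -1.128247 ≈ 0.688.

α ≈ 0.688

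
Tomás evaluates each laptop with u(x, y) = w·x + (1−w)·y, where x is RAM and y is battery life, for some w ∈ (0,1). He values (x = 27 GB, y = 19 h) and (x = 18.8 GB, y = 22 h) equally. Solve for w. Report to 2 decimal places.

w = 0.27

Equating utilities: w·27 + (1−w)·19 = w·18.8 + (1−w)·22.
Rearranging, 8.2·w − 3·(1−w) = 0.
So w/(1−w) = 3/8.2 = 0.3659, giving w = 3/(8.2+3) = 0.27.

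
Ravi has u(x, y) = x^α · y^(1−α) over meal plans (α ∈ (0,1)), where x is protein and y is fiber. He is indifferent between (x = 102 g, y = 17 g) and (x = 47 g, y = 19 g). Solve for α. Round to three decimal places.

α ≈ 0.126

Set the two utilities equal: 102^α·17^(1−α) = 47^α·19^(1−α).
Taking logs: α·ln 102 + (1−α)·ln 17 = α·ln 47 + (1−α)·ln 19, i.e. α·0.774825 = (1−α)·0.111226.
With A = 0.774825 and B = 0.111226: α·A = (1−α)·B, so α = B/(A+B) = 0.111226/0.886051 ≈ 0.126.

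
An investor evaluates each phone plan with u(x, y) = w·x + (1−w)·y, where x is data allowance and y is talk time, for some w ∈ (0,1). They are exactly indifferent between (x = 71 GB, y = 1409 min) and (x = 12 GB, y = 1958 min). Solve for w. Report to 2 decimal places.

w = 0.90

Equating utilities: w·71 + (1−w)·1409 = w·12 + (1−w)·1958.
Rearranging, 59·w − 549·(1−w) = 0.
The marginal rate of substitution is 549/59, so w = 549/(59+549) = 0.90.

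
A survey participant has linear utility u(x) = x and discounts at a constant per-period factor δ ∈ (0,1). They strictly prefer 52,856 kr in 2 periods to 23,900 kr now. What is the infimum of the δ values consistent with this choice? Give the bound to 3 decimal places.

δ > 0.672

Comparing present values: 23900 < δ^2·52856.
Hence δ^2 > 23900/52856 = 0.45217, and x ↦ x^(1/2) is increasing on (0,∞).
δ > (23900/52856)^(1/2) ≈ 0.672.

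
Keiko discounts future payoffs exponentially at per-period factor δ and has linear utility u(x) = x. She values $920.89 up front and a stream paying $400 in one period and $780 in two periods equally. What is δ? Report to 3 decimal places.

δ ≈ 0.860

Equating present values: 920.89 = 400δ + 780δ².
Rearranged: 780δ² + 400δ − 920.89 = 0.
δ = (−400 + √(400² + 4·780·920.89)) / (2·780) = (−400 + √3033176.80) / 1560 ≈ 0.860.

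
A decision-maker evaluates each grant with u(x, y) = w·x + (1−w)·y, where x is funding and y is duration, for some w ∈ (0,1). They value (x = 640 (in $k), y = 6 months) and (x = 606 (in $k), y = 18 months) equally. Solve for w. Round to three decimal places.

w = 0.261

u(640,6) = u(606,18) means w·640 + (1−w)·6 = w·606 + (1−w)·18.
Rearranging, 34·w − 12·(1−w) = 0.
The marginal rate of substitution is 12/34, so w = 12/(34+12) = 0.261.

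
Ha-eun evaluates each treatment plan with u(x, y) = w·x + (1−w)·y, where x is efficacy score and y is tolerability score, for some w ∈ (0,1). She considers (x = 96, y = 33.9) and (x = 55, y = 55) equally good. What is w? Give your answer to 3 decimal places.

w = 0.340

Equating utilities: w·96 + (1−w)·33.9 = w·55 + (1−w)·55.
Collecting terms: w·41 = (1−w)·21.1.
So w/(1−w) = 21.1/41 = 0.5146, giving w = 21.1/(41+21.1) = 0.340.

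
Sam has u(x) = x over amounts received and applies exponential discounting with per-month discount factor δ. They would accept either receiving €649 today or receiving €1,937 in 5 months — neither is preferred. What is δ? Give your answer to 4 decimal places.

δ ≈ 0.8036

Indifference means u(649) = δ^5 · u(1937), so δ^5 = u(649)/u(1937).
With u(x) = x: δ^5 = 649/1937 = 0.33505.
Taking the 5th root: δ = 0.33505^(1/5) ≈ 0.8036.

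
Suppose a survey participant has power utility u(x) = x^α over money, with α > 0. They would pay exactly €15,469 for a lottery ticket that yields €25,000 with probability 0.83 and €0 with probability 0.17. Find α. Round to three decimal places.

α ≈ 0.388

The lottery's expected utility is 0.83·u(25000) + 0.17·u(0) = 0.83·25000^α (since u(0) = 0 for α > 0).
Equating: 15469^α = 0.83·25000^α, i.e. 0.6188^α = 0.83.
α = ln(0.83) / ln(15469/25000) = -0.186330/-0.480038 ≈ 0.388.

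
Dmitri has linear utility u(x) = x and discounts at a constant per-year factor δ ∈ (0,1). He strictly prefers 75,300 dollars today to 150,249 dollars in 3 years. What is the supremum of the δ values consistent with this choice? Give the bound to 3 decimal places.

Under u(x) = x this choice says 75300 > δ^3·150249.
Dividing by 150249: δ^3 < 0.50117. Both sides are positive, so the cube root keeps the direction.
δ < 0.50117^(1/3) = 0.794.

δ < 0.794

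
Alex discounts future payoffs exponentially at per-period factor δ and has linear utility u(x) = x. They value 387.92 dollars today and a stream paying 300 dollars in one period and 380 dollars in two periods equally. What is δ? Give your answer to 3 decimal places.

Present value of the stream is 300·δ + 380·δ². Indifference gives 300δ + 380δ² = 387.92.
Rearranged: 380δ² + 300δ − 387.92 = 0.
The positive root is δ = [−300 + √(300² + 4·380·387.92)] / (2·380) = (−300 + 824.402)/760 ≈ 0.690.

δ ≈ 0.690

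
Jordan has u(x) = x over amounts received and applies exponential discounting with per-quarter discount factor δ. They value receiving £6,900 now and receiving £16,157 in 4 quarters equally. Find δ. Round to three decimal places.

The payoff in 4 quarters is discounted by δ^4, so u(6900) = δ^4·u(16157) and δ^4 = u(6900)/u(16157).
With u(x) = x: δ^4 = 6900/16157 = 0.42706.
Hence δ = (0.42706)^(1/4) = 0.80839.

δ ≈ 0.808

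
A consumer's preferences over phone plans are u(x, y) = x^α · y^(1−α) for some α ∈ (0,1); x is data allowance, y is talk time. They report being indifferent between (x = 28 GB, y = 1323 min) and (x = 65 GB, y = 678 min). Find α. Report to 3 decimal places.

α ≈ 0.443

Set the two utilities equal: 28^α·1323^(1−α) = 65^α·678^(1−α).
(28/65)^α = (678/1323)^(1−α); take logs: α·ln(28/65) = (1−α)·ln(678/1323), i.e. α·-0.842183 = (1−α)·-0.668510.
With A = -0.842183 and B = -0.668510: α·A = (1−α)·B, so α = B/(A+B) = -0.668510/-1.510693 ≈ 0.443.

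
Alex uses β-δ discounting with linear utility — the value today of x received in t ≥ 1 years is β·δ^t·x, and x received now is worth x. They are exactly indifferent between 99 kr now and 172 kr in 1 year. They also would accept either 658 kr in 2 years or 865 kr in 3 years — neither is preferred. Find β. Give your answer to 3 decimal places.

The second indifference involves only future payoffs, so β cancels: β·δ^2·658 = β·δ^3·865, giving δ = 658/865 = 0.76069.
The first indifference: 99 = β·δ·172, so β = 99/(δ·172) = 99/(0.76069·172) ≈ 0.757.

β ≈ 0.757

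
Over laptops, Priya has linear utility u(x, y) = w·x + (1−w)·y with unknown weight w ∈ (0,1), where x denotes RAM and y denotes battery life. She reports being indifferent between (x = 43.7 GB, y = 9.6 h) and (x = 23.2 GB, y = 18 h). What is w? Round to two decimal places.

Indifference: w·43.7 + (1−w)·9.6 = w·23.2 + (1−w)·18.
Rearranging, 20.5·w − 8.4·(1−w) = 0.
Hence w = 8.4/(20.5+8.4) = 8.4/28.9 = 0.29.

w = 0.29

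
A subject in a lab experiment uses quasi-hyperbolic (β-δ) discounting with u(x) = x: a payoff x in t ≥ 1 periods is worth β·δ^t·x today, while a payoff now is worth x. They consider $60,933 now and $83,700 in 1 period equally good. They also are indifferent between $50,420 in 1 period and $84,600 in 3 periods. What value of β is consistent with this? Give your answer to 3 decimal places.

Both payoffs in the second observation are in the future, so β drops out: δ^1·50420 = δ^3·84600 ⇒ δ^2 = 50420/84600 = 0.59598, so δ = 0.77200.
The first indifference: 60933 = β·δ·83700, so β = 60933/(δ·83700) = 60933/(0.77200·83700) ≈ 0.943.

β ≈ 0.943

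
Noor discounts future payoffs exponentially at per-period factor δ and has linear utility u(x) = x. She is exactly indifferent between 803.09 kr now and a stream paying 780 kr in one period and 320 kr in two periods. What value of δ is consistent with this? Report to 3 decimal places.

δ ≈ 0.780

Equating present values: 803.09 = 780δ + 320δ².
So 320δ² + 780δ − 803.09 = 0.
The positive root is δ = [−780 + √(780² + 4·320·803.09)] / (2·320) = (−780 + 1279.201)/640 ≈ 0.780.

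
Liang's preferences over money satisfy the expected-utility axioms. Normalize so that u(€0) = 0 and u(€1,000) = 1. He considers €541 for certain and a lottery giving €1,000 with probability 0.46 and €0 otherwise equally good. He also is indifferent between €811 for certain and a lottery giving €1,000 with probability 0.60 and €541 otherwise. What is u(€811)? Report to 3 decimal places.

From the first indifference, u(€541) = 0.46·u(€1,000) + 0.54·u(€0) = 0.46·1 + 0.54·0 = 0.46.
Chaining: u(€811) = 0.60·1.00 + 0.40·0.46 = 0.7840.

0.784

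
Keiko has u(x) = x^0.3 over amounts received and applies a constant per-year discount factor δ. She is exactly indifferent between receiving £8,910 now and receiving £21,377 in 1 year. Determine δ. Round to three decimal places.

Indifference means u(8910) = δ · u(21377), so δ = u(8910)/u(21377).
With u(x) = x^0.3: δ = 8910^0.3/21377^0.3 = (8910/21377)^0.3 = 0.76909.

δ ≈ 0.769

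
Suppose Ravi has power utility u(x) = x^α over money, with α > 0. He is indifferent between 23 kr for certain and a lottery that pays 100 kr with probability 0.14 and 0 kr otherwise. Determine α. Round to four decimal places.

α ≈ 1.3378

The lottery's expected utility is 0.14·u(100) + 0.86·u(0) = 0.14·100^α (since u(0) = 0 for α > 0).
Indifference: 23^α = 0.14·100^α, so (23/100)^α = 0.14.
α = ln(0.14) / ln(23/100) = -1.9661129/-1.4696760 ≈ 1.3378.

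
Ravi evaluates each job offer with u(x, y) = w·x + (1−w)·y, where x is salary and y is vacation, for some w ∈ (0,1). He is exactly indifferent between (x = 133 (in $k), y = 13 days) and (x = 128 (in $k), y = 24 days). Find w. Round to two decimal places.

u(133,13) = u(128,24) means w·133 + (1−w)·13 = w·128 + (1−w)·24.
Rearranging, 5·w − 11·(1−w) = 0.
So w/(1−w) = 11/5 = 2.2000, giving w = 11/(5+11) = 0.69.

w = 0.69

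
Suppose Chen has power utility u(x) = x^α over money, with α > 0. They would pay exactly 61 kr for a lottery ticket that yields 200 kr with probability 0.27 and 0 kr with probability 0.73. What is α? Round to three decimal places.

α ≈ 1.103

EU(lottery) = 0.27·200^α + 0.73·0 = 0.27·200^α.
Setting u(61) equal to that: 61^α = 0.27·200^α ⇒ (61/200)^α = 0.27.
Taking logs: α·ln(61/200) = ln(0.27), so α = -1.309333 / -1.187444 ≈ 1.103.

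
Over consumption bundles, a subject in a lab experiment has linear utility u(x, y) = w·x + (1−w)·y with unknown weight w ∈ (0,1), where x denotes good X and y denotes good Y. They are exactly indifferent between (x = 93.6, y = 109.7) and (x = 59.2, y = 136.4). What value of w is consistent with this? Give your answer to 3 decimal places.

Indifference: w·93.6 + (1−w)·109.7 = w·59.2 + (1−w)·136.4.
Rearranging, 34.4·w − 26.7·(1−w) = 0.
Hence w = 26.7/(34.4+26.7) = 26.7/61.1 = 0.437.

w = 0.437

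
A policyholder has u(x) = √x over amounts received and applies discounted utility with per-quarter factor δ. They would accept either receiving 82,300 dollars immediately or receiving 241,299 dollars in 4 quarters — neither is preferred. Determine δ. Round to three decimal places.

Indifference means u(82300) = δ^4 · u(241299), so δ^4 = u(82300)/u(241299).
With u(x) = √x: δ^4 = √82300/√241299 = √(82300/241299) = 0.58401.
Hence δ = (0.58401)^(1/4) = 0.87419.

δ ≈ 0.874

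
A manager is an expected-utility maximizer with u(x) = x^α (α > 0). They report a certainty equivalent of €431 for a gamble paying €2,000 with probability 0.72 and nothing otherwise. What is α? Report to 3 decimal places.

α ≈ 0.214

EU(lottery) = 0.72·2000^α + 0.28·0 = 0.72·2000^α.
Equating: 431^α = 0.72·2000^α, i.e. 0.2155^α = 0.72.
Take logs: α = ln 0.72 / ln(431/2000) ≈ 0.21404.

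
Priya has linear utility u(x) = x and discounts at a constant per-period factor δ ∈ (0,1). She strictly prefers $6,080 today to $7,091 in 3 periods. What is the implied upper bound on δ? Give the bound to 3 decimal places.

Comparing present values: 6080 > δ^3·7091.
Dividing by 7091: δ^3 < 0.85742. Both sides are positive, so the cube root keeps the direction.
δ < 0.85742^(1/3) = 0.950.

δ < 0.950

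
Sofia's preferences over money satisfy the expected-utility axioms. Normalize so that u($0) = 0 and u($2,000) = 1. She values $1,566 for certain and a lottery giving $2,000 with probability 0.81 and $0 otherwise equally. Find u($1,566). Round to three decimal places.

0.810

By the standard-gamble method, u($1,566) is just the indifference probability on the best outcome: 0.81.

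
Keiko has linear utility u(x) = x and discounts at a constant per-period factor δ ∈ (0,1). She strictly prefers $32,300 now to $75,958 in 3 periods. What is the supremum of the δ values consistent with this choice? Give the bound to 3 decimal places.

δ < 0.752

Comparing present values: 32300 > δ^3·75958.
Dividing by 75958: δ^3 < 0.42523. Both sides are positive, so the cube root keeps the direction.
δ < 0.42523^(1/3) = 0.752.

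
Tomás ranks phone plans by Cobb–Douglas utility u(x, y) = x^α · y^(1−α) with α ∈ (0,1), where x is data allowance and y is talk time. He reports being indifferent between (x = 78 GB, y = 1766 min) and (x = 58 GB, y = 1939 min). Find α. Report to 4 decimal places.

The Cobb–Douglas utilities coincide, so 78^α·1766^(1−α) = 58^α·1939^(1−α).
(78/58)^α = (1939/1766)^(1−α); take logs: α·ln(78/58) = (1−α)·ln(1939/1766), i.e. α·0.2962658 = (1−α)·0.0934553.
Thus α·(0.3897211) = 0.0934553, so α = 0.0934553/0.3897211 ≈ 0.2398.

α ≈ 0.2398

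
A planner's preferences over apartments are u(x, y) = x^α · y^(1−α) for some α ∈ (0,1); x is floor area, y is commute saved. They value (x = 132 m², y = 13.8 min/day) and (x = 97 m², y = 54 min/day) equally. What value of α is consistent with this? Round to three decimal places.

The Cobb–Douglas utilities coincide, so 132^α·13.8^(1−α) = 97^α·54^(1−α).
(132/97)^α = (54/13.8)^(1−α); take logs: α·ln(132/97) = (1−α)·ln(54/13.8), i.e. α·0.308091 = (1−α)·1.364315.
So α/(1−α) = (1.364315)/(0.308091) = 4.428286, and α = 4.428286/5.428286 ≈ 0.816.

α ≈ 0.816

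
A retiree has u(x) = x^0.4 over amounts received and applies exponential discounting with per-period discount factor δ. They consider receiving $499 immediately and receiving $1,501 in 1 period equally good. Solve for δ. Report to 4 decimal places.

δ ≈ 0.6437

Equating discounted utilities: u(499) = δ·u(1501) ⇒ δ = u(499)/u(1501).
Since u(x) = x^0.4, δ = (499/1501)^0.4 = 0.33245^0.4 = 0.64371.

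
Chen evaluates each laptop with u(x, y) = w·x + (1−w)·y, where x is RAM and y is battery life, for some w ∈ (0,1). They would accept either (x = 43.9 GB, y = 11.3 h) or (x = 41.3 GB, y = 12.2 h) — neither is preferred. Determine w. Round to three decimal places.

Equating utilities: w·43.9 + (1−w)·11.3 = w·41.3 + (1−w)·12.2.
Collecting terms: w·2.6 = (1−w)·0.9.
Hence w = 0.9/(2.6+0.9) = 0.9/3.5 = 0.257.

w = 0.257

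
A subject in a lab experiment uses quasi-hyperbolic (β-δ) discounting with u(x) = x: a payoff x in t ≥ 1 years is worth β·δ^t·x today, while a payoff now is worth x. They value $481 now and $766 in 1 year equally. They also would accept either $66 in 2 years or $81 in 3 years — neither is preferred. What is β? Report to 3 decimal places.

β ≈ 0.771

Both payoffs in the second observation are in the future, so β drops out: δ^2·66 = δ^3·81 ⇒ δ = 66/81 = 0.81481.
The first indifference: 481 = β·δ·766, so β = 481/(δ·766) = 481/(0.81481·766) ≈ 0.771.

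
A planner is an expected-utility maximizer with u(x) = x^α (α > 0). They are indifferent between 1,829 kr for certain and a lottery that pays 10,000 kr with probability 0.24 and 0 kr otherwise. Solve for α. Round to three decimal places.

α ≈ 0.840

The lottery's expected utility is 0.24·u(10000) + 0.76·u(0) = 0.24·10000^α (since u(0) = 0 for α > 0).
Equating: 1829^α = 0.24·10000^α, i.e. 0.1829^α = 0.24.
α = ln(0.24) / ln(1829/10000) = -1.427116/-1.698816 ≈ 0.840.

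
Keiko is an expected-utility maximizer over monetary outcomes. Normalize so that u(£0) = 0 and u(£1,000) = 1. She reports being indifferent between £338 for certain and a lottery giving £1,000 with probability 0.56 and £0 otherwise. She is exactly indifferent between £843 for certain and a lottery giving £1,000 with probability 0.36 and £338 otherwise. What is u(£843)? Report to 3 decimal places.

First, u(£338) = 0.56·u(£1,000) + 0.44·u(£0) = 0.56.
Chaining: u(£843) = 0.36·1.00 + 0.64·0.56 = 0.7184.

0.718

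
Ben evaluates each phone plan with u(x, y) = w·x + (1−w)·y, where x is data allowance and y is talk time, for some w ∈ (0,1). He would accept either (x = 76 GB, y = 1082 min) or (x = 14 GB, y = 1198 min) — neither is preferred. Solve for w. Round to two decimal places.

w = 0.65

Indifference: w·76 + (1−w)·1082 = w·14 + (1−w)·1198.
Rearranging, 62·w − 116·(1−w) = 0.
Hence w = 116/(62+116) = 116/178 = 0.65.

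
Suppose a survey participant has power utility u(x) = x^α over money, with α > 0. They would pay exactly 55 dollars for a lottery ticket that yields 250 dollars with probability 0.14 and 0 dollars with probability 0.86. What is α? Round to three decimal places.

α ≈ 1.299

The lottery's expected utility is 0.14·u(250) + 0.86·u(0) = 0.14·250^α (since u(0) = 0 for α > 0).
Equating: 55^α = 0.14·250^α, i.e. 0.2200^α = 0.14.
Take logs: α = ln 0.14 / ln(55/250) ≈ 1.29851.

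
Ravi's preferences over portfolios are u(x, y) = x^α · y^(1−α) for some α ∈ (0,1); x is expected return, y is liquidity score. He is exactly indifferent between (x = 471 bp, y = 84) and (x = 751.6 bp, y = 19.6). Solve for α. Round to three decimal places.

α ≈ 0.757

Set the two utilities equal: 471^α·84^(1−α) = 751.6^α·19.6^(1−α).
Rearrange to (471/751.6)^α = (19.6/84)^(1−α) and take logs: α·-0.467346 = (1−α)·-1.455287.
Thus α·(-1.922633) = -1.455287, so α = -1.455287/-1.922633 ≈ 0.757.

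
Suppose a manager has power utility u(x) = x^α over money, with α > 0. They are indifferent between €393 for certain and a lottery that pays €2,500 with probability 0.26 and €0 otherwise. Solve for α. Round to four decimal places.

The lottery's expected utility is 0.26·u(2500) + 0.74·u(0) = 0.26·2500^α (since u(0) = 0 for α > 0).
Setting u(393) equal to that: 393^α = 0.26·2500^α ⇒ (393/2500)^α = 0.26.
Take logs: α = ln 0.26 / ln(393/2500) ≈ 0.728055.

α ≈ 0.7281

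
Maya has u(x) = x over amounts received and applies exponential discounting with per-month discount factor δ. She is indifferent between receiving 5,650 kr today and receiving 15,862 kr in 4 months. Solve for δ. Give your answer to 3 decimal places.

Equating discounted utilities: u(5650) = δ^4·u(15862) ⇒ δ^4 = u(5650)/u(15862).
With u(x) = x: δ^4 = 5650/15862 = 0.35620.
So δ = 0.35620^(1/4) ≈ 0.773.

δ ≈ 0.773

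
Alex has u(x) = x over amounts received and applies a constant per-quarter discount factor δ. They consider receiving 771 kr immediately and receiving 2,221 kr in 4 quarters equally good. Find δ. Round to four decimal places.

δ ≈ 0.7676

The payoff in 4 quarters is discounted by δ^4, so u(771) = δ^4·u(2221) and δ^4 = u(771)/u(2221).
With u(x) = x: δ^4 = 771/2221 = 0.34714.
Hence δ = (0.34714)^(1/4) = 0.767585.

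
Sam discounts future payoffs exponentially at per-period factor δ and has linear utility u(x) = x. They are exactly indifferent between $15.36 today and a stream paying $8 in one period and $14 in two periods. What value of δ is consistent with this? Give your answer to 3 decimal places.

δ ≈ 0.800

Present value of the stream is 8·δ + 14·δ². Indifference gives 8δ + 14δ² = 15.36.
That is, 14δ² + 8δ − 15.36 = 0, a quadratic in δ.
The positive root is δ = [−8 + √(8² + 4·14·15.36)] / (2·14) = (−8 + 30.400)/28 ≈ 0.800.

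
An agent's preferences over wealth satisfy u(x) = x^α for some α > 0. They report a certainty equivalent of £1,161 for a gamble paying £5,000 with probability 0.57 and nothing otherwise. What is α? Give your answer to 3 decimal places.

α ≈ 0.385

Since u(0) = 0, the lottery's EU is 0.57·5000^α.
Equating: 1161^α = 0.57·5000^α, i.e. 0.2322^α = 0.57.
α = ln(0.57) / ln(1161/5000) = -0.562119/-1.460156 ≈ 0.385.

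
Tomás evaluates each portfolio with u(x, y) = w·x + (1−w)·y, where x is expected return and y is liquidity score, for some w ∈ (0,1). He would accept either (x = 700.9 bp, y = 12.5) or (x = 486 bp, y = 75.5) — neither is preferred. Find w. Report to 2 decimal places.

u(700.9,12.5) = u(486,75.5) means w·700.9 + (1−w)·12.5 = w·486 + (1−w)·75.5.
Rearranging, 214.9·w − 63·(1−w) = 0.
The marginal rate of substitution is 63/214.9, so w = 63/(214.9+63) = 0.23.

w = 0.23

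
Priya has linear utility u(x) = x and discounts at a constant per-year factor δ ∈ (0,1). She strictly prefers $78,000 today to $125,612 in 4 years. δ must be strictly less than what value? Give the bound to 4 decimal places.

Comparing present values: 78000 > δ^4·125612.
Hence δ^4 < 78000/125612 = 0.62096, and x ↦ x^(1/4) is increasing on (0,∞).
δ < (78000/125612)^(1/4) ≈ 0.8877.

δ < 0.8877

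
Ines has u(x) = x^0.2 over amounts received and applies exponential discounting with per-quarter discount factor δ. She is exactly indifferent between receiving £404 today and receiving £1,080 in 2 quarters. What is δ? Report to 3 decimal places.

Indifference means u(404) = δ^2 · u(1080), so δ^2 = u(404)/u(1080).
Since u(x) = x^0.2, δ^2 = (404/1080)^0.2 = 0.37407^0.2 = 0.82147.
Hence δ = (0.82147)^(1/2) = 0.90635.

δ ≈ 0.906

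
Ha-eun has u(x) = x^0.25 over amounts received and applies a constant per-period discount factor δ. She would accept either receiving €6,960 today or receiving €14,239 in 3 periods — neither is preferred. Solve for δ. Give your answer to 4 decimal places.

Indifference means u(6960) = δ^3 · u(14239), so δ^3 = u(6960)/u(14239).
With u(x) = x^0.25: δ^3 = 6960^0.25/14239^0.25 = (6960/14239)^0.25 = 0.83615.
So δ = 0.83615^(1/3) ≈ 0.9421.

δ ≈ 0.9421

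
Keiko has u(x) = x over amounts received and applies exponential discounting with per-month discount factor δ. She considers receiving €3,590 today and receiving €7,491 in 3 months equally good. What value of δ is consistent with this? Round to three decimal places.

δ ≈ 0.783

The payoff in 3 months is discounted by δ^3, so u(3590) = δ^3·u(7491) and δ^3 = u(3590)/u(7491).
With u(x) = x: δ^3 = 3590/7491 = 0.47924.
Hence δ = (0.47924)^(1/3) = 0.78256.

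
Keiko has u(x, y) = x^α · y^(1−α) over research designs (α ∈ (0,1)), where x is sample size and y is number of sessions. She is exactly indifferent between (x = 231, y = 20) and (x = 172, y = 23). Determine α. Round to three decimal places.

α ≈ 0.322

Indifference: 231^α · 20^(1−α) = 172^α · 23^(1−α).
Rearrange to (231/172)^α = (23/20)^(1−α) and take logs: α·0.294923 = (1−α)·0.139762.
Thus α·(0.434685) = 0.139762, so α = 0.139762/0.434685 ≈ 0.322.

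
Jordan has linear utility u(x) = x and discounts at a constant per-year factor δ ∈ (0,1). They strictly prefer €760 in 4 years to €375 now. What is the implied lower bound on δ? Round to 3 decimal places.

δ > 0.838

Under u(x) = x this choice says 375 < δ^4·760.
Dividing by 760: δ^4 > 0.49342. Both sides are positive, so the 4th root keeps the direction.
δ > 0.49342^(1/4) = 0.838.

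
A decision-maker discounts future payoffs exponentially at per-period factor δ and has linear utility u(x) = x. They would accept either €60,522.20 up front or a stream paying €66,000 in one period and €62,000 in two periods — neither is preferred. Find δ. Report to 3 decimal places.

δ ≈ 0.590

The stream is worth 66000δ + 62000δ² today, so 66000δ + 62000δ² = 60522.20.
That is, 62000δ² + 66000δ − 60522.20 = 0, a quadratic in δ.
By the quadratic formula (taking the positive root), δ = (−66000 + √19365505600.00) / 124000 ≈ 0.590.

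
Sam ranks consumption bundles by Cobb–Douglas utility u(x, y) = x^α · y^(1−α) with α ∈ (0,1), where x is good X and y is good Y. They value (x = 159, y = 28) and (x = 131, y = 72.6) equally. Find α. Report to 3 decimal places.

Set the two utilities equal: 159^α·28^(1−α) = 131^α·72.6^(1−α).
(159/131)^α = (72.6/28)^(1−α); take logs: α·ln(159/131) = (1−α)·ln(72.6/28), i.e. α·0.193707 = (1−α)·0.952760.
With A = 0.193707 and B = 0.952760: α·A = (1−α)·B, so α = B/(A+B) = 0.952760/1.146467 ≈ 0.831.

α ≈ 0.831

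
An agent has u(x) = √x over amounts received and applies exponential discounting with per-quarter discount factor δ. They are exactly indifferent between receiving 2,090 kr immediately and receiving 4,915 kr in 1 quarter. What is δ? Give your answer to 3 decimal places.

Equating discounted utilities: u(2090) = δ·u(4915) ⇒ δ = u(2090)/u(4915).
Since u(x) = √x, δ = √(2090/4915) = 0.65210.

δ ≈ 0.652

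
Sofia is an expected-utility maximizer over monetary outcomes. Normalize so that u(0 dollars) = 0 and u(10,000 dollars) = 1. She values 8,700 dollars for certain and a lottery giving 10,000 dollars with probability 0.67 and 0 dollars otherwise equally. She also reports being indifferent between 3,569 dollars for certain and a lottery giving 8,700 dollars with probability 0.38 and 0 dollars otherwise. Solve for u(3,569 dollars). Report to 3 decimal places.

0.255

From the first indifference, u(8,700 dollars) = 0.67·u(10,000 dollars) + 0.33·u(0 dollars) = 0.67·1 + 0.33·0 = 0.67.
Then u(3,569 dollars) = 0.38·u(8,700 dollars) + 0.62·u(0 dollars) = 0.38·0.67 + 0.62·0.00 = 0.2546.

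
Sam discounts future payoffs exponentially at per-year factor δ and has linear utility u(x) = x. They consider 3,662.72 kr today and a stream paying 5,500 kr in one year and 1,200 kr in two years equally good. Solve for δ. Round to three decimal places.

δ ≈ 0.590

Equating present values: 3662.72 = 5500δ + 1200δ².
That is, 1200δ² + 5500δ − 3662.72 = 0, a quadratic in δ.
δ = (−5500 + √(5500² + 4·1200·3662.72)) / (2·1200) = (−5500 + √47831056.00) / 2400 ≈ 0.590.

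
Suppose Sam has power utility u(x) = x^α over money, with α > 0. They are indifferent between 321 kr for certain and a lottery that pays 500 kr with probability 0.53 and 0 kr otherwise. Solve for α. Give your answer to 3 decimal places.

The lottery's expected utility is 0.53·u(500) + 0.47·u(0) = 0.53·500^α (since u(0) = 0 for α > 0).
Equating: 321^α = 0.53·500^α, i.e. 0.6420^α = 0.53.
Taking logs: α·ln(321/500) = ln(0.53), so α = -0.634878 / -0.443167 ≈ 1.433.

α ≈ 1.433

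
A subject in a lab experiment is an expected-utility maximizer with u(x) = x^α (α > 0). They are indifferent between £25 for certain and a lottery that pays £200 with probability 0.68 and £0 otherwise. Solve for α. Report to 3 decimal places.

α ≈ 0.185

The lottery's expected utility is 0.68·u(200) + 0.32·u(0) = 0.68·200^α (since u(0) = 0 for α > 0).
Indifference: 25^α = 0.68·200^α, so (25/200)^α = 0.68.
α = ln(0.68) / ln(25/200) = -0.385662/-2.079442 ≈ 0.185.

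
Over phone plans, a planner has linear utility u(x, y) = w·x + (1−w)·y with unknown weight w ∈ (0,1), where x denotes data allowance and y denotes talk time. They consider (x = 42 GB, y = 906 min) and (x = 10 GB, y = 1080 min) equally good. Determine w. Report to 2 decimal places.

w = 0.84

Indifference: w·42 + (1−w)·906 = w·10 + (1−w)·1080.
Rearranging, 32·w − 174·(1−w) = 0.
So w/(1−w) = 174/32 = 5.4375, giving w = 174/(32+174) = 0.84.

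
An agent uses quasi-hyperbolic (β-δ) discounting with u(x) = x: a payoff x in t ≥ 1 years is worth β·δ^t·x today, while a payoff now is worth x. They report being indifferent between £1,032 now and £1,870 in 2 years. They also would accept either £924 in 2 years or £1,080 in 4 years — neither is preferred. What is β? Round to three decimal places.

β ≈ 0.645

From the later pair, β·δ^2·924 = β·δ^4·1080; dividing through, δ^2 = 924/1080 = 0.85556, so δ = 0.92496.
Now use the now-vs-future pair: 1032 = β·δ^2·1870 gives β = 1032/(0.85556·1870) ≈ 0.645.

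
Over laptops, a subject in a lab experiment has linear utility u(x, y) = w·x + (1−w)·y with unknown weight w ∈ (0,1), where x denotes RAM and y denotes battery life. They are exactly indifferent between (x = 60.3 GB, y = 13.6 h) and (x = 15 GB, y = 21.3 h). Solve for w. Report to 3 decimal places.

w = 0.145

Equating utilities: w·60.3 + (1−w)·13.6 = w·15 + (1−w)·21.3.
Rearranging, 45.3·w − 7.7·(1−w) = 0.
So w/(1−w) = 7.7/45.3 = 0.1700, giving w = 7.7/(45.3+7.7) = 0.145.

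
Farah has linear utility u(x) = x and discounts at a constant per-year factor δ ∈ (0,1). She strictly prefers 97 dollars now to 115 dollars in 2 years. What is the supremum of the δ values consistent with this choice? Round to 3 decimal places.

δ < 0.918

Comparing present values: 97 > δ^2·115.
Dividing by 115: δ^2 < 0.84348. Both sides are positive, so the square root keeps the direction.
δ < (97/115)^(1/2) ≈ 0.918.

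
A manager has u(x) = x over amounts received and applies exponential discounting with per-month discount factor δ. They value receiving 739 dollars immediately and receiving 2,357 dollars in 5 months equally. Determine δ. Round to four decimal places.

The payoff in 5 months is discounted by δ^5, so u(739) = δ^5·u(2357) and δ^5 = u(739)/u(2357).
With u(x) = x: δ^5 = 739/2357 = 0.31353.
Taking the 5th root: δ = 0.31353^(1/5) ≈ 0.7930.

δ ≈ 0.7930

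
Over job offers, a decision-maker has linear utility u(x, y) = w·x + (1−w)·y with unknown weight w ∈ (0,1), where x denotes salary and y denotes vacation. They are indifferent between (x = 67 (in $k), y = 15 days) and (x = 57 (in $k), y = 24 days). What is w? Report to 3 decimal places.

Equating utilities: w·67 + (1−w)·15 = w·57 + (1−w)·24.
Rearranging, 10·w − 9·(1−w) = 0.
Hence w = 9/(10+9) = 9/19 = 0.474.

w = 0.474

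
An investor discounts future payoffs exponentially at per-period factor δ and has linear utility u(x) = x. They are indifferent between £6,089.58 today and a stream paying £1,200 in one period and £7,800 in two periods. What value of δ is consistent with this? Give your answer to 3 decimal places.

δ ≈ 0.810

The stream is worth 1200δ + 7800δ² today, so 1200δ + 7800δ² = 6089.58.
So 7800δ² + 1200δ − 6089.58 = 0.
δ = (−1200 + √(1200² + 4·7800·6089.58)) / (2·7800) = (−1200 + √191434896.00) / 15600 ≈ 0.810.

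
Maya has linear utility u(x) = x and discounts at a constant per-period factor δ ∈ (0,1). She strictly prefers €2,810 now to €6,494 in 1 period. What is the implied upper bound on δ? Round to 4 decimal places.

δ < 0.4327

Under u(x) = x this choice says 2810 > δ·6494.
Dividing through by 6494 gives δ < 0.43271.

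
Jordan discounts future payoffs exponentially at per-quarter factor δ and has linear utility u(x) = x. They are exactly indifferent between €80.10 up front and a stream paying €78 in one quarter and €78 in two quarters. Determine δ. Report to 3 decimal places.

Equating present values: 80.10 = 78δ + 78δ².
So 78δ² + 78δ − 80.10 = 0.
By the quadratic formula (taking the positive root), δ = (−78 + √31075.20) / 156 ≈ 0.630.

δ ≈ 0.630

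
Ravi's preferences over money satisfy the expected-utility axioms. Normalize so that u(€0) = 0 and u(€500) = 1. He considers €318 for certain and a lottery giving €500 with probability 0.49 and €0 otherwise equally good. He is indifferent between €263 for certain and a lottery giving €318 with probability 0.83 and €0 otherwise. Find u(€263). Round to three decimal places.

0.407

First, u(€318) = 0.49·u(€500) + 0.51·u(€0) = 0.49.
The second indifference gives u(€263) = 0.83·u(€318) + 0.17·u(€0) = 0.83·0.49 + 0.17·0.00 = 0.4067.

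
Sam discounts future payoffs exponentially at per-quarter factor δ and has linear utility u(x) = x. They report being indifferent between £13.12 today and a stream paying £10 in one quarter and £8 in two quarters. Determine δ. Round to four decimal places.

δ ≈ 0.8000

Present value of the stream is 10·δ + 8·δ². Indifference gives 10δ + 8δ² = 13.12.
So 8δ² + 10δ − 13.12 = 0.
By the quadratic formula (taking the positive root), δ = (−10 + √519.84) / 16 ≈ 0.8000.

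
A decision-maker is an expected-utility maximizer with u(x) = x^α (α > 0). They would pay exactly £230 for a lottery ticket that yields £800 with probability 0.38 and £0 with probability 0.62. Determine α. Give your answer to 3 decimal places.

Since u(0) = 0, the lottery's EU is 0.38·800^α.
Equating: 230^α = 0.38·800^α, i.e. 0.2875^α = 0.38.
Taking logs: α·ln(230/800) = ln(0.38), so α = -0.967584 / -1.246532 ≈ 0.776.

α ≈ 0.776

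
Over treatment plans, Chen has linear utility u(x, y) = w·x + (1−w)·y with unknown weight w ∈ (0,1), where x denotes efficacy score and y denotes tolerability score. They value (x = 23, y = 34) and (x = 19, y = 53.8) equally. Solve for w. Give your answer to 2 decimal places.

u(23,34) = u(19,53.8) means w·23 + (1−w)·34 = w·19 + (1−w)·53.8.
w·(23−19) = (1−w)·(53.8−34), i.e. w·4 = (1−w)·19.8.
The marginal rate of substitution is 19.8/4, so w = 19.8/(4+19.8) = 0.83.

w = 0.83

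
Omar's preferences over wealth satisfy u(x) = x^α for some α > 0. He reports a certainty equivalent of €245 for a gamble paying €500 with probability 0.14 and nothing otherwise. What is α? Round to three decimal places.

EU(lottery) = 0.14·500^α + 0.86·0 = 0.14·500^α.
Indifference: 245^α = 0.14·500^α, so (245/500)^α = 0.14.
α = ln(0.14) / ln(245/500) = -1.966113/-0.713350 ≈ 2.756.

α ≈ 2.756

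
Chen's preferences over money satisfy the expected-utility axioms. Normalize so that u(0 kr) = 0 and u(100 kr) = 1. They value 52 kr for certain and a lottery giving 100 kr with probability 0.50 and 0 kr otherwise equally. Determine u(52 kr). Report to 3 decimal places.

u(52 kr) equals the lottery's expected utility: 0.50·1 + 0.50·0 = 0.50.

0.500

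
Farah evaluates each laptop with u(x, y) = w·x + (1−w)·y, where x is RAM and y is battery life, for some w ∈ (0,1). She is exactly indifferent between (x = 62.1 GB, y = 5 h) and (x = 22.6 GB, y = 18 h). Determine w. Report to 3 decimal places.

w = 0.248

u(62.1,5) = u(22.6,18) means w·62.1 + (1−w)·5 = w·22.6 + (1−w)·18.
w·(62.1−22.6) = (1−w)·(18−5), i.e. w·39.5 = (1−w)·13.
Hence w = 13/(39.5+13) = 13/52.5 = 0.248.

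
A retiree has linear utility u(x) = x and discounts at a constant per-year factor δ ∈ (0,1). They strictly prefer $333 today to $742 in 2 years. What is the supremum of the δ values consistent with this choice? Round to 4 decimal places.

Comparing present values: 333 > δ^2·742.
So δ^2 < 333/742 = 0.44879; taking the square root of both positive sides preserves the inequality.
δ < (333/742)^(1/2) ≈ 0.6699.

δ < 0.6699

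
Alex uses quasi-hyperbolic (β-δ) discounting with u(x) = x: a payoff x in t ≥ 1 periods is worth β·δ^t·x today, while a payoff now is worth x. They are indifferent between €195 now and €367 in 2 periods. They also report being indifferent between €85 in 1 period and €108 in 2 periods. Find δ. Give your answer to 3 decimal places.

Both payoffs in the second observation are in the future, so β drops out: δ^1·85 = δ^2·108 ⇒ δ = 85/108 = 0.78704.

δ ≈ 0.787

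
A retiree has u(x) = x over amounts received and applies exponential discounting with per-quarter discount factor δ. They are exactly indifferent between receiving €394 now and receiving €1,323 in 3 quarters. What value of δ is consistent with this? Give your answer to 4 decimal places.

δ ≈ 0.6678

Equating discounted utilities: u(394) = δ^3·u(1323) ⇒ δ^3 = u(394)/u(1323).
With u(x) = x: δ^3 = 394/1323 = 0.29781.
Hence δ = (0.29781)^(1/3) = 0.667799.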